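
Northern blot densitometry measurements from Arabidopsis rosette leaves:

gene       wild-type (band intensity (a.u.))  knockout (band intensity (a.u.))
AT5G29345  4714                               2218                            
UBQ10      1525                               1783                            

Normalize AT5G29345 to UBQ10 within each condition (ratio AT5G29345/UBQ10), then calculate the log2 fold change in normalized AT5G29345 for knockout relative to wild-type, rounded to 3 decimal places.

AT5G29345/UBQ10 (wild-type) = 4714 / 1525 = 3.0911
AT5G29345/UBQ10 (knockout) = 2218 / 1783 = 1.244
Fold change = 1.244 / 3.0911 = 0.4024
log2(0.4024) = -1.3132

-1.313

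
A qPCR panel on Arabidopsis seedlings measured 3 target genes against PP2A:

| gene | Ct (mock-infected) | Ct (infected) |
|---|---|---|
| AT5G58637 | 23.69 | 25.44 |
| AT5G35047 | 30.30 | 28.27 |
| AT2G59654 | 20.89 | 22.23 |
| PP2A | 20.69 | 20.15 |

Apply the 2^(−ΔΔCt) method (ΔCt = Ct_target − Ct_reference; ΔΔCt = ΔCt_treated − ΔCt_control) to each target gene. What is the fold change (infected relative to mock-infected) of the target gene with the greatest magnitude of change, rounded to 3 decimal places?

0.204

AT5G58637: ΔΔCt = (25.44−20.15) − (23.69−20.69) = 5.29 − 3.00 = 2.29; fold change = 2^-2.29 = 0.204
AT5G35047: ΔΔCt = (28.27−20.15) − (30.30−20.69) = 8.12 − 9.61 = -1.49; fold change = 2^1.49 = 2.809
AT2G59654: ΔΔCt = (22.23−20.15) − (20.89−20.69) = 2.08 − 0.20 = 1.88; fold change = 2^-1.88 = 0.272
AT5G58637 has the largest |ΔΔCt| = 2.29.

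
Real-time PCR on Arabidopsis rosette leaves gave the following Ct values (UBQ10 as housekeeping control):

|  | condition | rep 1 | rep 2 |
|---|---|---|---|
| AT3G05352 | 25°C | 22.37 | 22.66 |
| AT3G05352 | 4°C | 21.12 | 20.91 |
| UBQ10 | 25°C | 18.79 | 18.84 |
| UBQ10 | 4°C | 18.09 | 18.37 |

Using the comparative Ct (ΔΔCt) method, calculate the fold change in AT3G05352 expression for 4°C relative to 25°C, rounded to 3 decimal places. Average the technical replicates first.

Mean Ct: AT3G05352 25°C 22.515; AT3G05352 4°C 21.015; UBQ10 25°C 18.815; UBQ10 4°C 18.230
ΔCt(25°C) = 22.515 − 18.815 = 3.700
ΔCt(4°C) = 21.015 − 18.230 = 2.785
ΔΔCt = 2.785 − 3.700 = -0.915
Fold change = 2^(−(-0.915)) = 2^0.915 = 1.8856

1.886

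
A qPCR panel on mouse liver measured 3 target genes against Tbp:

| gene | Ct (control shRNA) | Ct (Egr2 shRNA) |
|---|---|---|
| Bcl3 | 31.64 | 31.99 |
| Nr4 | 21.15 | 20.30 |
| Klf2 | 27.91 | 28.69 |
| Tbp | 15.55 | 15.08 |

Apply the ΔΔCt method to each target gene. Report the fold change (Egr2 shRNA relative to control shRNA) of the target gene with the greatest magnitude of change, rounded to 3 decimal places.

Bcl3: ΔΔCt = (31.99−15.08) − (31.64−15.55) = 16.91 − 16.09 = 0.82; fold change = 2^-0.82 = 0.566
Nr4: ΔΔCt = (20.30−15.08) − (21.15−15.55) = 5.22 − 5.60 = -0.38; fold change = 2^0.38 = 1.301
Klf2: ΔΔCt = (28.69−15.08) − (27.91−15.55) = 13.61 − 12.36 = 1.25; fold change = 2^-1.25 = 0.420
Klf2 has the largest |ΔΔCt| = 1.25.

0.420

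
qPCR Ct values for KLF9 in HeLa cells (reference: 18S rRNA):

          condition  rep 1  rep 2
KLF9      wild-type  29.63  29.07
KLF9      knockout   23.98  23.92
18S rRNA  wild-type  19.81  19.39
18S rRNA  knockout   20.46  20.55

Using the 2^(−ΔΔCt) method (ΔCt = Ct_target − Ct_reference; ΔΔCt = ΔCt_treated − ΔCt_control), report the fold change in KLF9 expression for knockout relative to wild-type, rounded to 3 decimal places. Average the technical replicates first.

Mean Ct: KLF9 wild-type 29.350; KLF9 knockout 23.950; 18S rRNA wild-type 19.600; 18S rRNA knockout 20.505
ΔCt(wild-type) = 29.350 − 19.600 = 9.750
ΔCt(knockout) = 23.950 − 20.505 = 3.445
ΔΔCt = 3.445 − 9.750 = -6.305
Fold change = 2^(−(-6.305)) = 2^6.305 = 79.0668

79.067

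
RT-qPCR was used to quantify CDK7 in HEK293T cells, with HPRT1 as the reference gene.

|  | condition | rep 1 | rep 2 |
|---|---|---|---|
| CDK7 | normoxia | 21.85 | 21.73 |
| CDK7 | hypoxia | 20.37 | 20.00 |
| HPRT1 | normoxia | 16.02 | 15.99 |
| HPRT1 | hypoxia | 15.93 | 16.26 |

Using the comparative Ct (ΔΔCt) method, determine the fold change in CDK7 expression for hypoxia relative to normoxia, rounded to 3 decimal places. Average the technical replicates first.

3.238

Mean Ct: CDK7 normoxia 21.790; CDK7 hypoxia 20.185; HPRT1 normoxia 16.005; HPRT1 hypoxia 16.095
ΔCt(normoxia) = 21.790 − 16.005 = 5.785
ΔCt(hypoxia) = 20.185 − 16.095 = 4.090
ΔΔCt = 4.090 − 5.785 = -1.695
Fold change = 2^(−(-1.695)) = 2^1.695 = 3.2378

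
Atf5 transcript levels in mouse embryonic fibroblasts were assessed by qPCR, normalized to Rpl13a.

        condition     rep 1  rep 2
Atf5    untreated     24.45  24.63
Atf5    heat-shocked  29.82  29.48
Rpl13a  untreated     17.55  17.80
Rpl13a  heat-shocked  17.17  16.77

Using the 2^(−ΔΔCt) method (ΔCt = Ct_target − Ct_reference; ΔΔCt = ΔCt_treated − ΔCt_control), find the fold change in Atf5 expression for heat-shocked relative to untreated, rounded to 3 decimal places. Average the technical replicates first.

0.018

Mean Ct: Atf5 untreated 24.540; Atf5 heat-shocked 29.650; Rpl13a untreated 17.675; Rpl13a heat-shocked 16.970
ΔCt(untreated) = 24.540 − 17.675 = 6.865
ΔCt(heat-shocked) = 29.650 − 16.970 = 12.680
ΔΔCt = 12.680 − 6.865 = 5.815
Fold change = 2^(−5.815) = 0.0178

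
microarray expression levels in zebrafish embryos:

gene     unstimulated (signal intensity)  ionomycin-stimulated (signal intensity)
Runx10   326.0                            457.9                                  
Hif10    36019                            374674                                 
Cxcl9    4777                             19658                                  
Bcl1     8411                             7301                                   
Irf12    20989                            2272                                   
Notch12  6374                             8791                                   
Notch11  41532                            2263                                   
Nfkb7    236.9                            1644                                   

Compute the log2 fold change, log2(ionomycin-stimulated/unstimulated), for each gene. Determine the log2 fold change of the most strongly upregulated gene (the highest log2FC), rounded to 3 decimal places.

3.379

log2(457.9/326.0) = 0.490  (Runx10)
log2(374674/36019) = 3.379  (Hif10)
log2(19658/4777) = 2.041  (Cxcl9)
log2(7301/8411) = -0.204  (Bcl1)
log2(2272/20989) = -3.208  (Irf12)
log2(8791/6374) = 0.464  (Notch12)
log2(2263/41532) = -4.198  (Notch11)
log2(1644/236.9) = 2.795  (Nfkb7)
Hif10 is most strongly upregulated.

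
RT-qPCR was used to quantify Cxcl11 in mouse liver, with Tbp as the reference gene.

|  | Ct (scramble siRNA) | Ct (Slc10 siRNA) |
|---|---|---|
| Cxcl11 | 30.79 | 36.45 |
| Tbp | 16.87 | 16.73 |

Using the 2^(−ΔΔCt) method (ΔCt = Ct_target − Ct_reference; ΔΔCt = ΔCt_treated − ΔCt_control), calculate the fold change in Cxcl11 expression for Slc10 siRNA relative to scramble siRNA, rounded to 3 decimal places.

ΔCt(scramble siRNA) = 30.790 − 16.870 = 13.920
ΔCt(Slc10 siRNA) = 36.450 − 16.730 = 19.720
ΔΔCt = 19.720 − 13.920 = 5.800
Fold change = 2^(−5.800) = 0.0179

0.018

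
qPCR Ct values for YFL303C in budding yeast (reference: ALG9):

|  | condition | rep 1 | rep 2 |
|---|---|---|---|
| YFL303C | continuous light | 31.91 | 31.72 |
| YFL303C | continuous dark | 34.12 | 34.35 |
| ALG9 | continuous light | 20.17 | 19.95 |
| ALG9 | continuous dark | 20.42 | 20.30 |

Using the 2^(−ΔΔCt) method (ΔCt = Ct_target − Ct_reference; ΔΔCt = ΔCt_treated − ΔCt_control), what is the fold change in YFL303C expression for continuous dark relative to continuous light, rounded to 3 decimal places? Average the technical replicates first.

Mean Ct: YFL303C continuous light 31.815; YFL303C continuous dark 34.235; ALG9 continuous light 20.060; ALG9 continuous dark 20.360
ΔCt(continuous light) = 31.815 − 20.060 = 11.755
ΔCt(continuous dark) = 34.235 − 20.360 = 13.875
ΔΔCt = 13.875 − 11.755 = 2.120
Fold change = 2^(−2.120) = 0.2300

0.230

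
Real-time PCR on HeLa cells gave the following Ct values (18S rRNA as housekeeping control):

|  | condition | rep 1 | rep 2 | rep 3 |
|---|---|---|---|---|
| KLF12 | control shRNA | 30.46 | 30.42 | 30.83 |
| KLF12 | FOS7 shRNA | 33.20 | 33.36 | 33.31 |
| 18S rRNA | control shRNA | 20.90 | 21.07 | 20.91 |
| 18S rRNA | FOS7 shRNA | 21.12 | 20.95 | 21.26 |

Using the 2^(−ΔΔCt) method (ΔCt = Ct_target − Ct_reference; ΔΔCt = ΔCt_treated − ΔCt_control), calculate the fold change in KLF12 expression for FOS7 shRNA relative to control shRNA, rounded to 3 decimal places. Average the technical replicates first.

Mean Ct: KLF12 control shRNA 30.570; KLF12 FOS7 shRNA 33.290; 18S rRNA control shRNA 20.960; 18S rRNA FOS7 shRNA 21.110
ΔCt(control shRNA) = 30.570 − 20.960 = 9.610
ΔCt(FOS7 shRNA) = 33.290 − 21.110 = 12.180
ΔΔCt = 12.180 − 9.610 = 2.570
Fold change = 2^(−2.570) = 0.1684

0.168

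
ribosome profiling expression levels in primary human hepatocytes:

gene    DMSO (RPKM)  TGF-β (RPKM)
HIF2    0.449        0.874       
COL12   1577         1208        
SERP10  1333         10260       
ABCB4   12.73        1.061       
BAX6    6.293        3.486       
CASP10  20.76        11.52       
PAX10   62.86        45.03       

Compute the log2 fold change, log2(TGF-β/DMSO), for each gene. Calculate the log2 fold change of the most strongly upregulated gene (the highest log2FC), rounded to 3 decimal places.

log2(0.874/0.449) = 0.961  (HIF2)
log2(1208/1577) = -0.385  (COL12)
log2(10260/1333) = 2.944  (SERP10)
log2(1.061/12.73) = -3.585  (ABCB4)
log2(3.486/6.293) = -0.852  (BAX6)
log2(11.52/20.76) = -0.850  (CASP10)
log2(45.03/62.86) = -0.481  (PAX10)
SERP10 is most strongly upregulated.

2.944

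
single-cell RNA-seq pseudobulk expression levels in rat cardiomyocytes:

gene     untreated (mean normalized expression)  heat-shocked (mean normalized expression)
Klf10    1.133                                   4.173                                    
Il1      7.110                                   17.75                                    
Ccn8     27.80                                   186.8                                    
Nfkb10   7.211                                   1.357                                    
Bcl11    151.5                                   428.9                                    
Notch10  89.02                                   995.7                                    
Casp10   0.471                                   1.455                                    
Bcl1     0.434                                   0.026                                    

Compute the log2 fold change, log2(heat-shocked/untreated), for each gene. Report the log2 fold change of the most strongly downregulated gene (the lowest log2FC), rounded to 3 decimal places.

log2(4.173/1.133) = 1.881  (Klf10)
log2(17.75/7.110) = 1.320  (Il1)
log2(186.8/27.80) = 2.748  (Ccn8)
log2(1.357/7.211) = -2.410  (Nfkb10)
log2(428.9/151.5) = 1.501  (Bcl11)
log2(995.7/89.02) = 3.484  (Notch10)
log2(1.455/0.471) = 1.627  (Casp10)
log2(0.026/0.434) = -4.061  (Bcl1)
Bcl1 is most strongly downregulated.

-4.061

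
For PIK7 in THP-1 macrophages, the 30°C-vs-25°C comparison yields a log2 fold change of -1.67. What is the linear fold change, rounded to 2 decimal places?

0.31

Fold change = 2^(-1.67) = 0.314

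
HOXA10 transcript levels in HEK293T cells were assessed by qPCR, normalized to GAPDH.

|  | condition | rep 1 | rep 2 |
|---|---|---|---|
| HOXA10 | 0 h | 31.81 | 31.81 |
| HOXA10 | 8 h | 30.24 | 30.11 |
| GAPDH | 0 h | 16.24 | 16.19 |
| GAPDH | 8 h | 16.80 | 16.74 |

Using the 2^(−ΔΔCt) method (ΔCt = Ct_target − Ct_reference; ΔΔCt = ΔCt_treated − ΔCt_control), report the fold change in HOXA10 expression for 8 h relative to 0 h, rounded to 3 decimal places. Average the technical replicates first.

4.563

Mean Ct: HOXA10 0 h 31.810; HOXA10 8 h 30.175; GAPDH 0 h 16.215; GAPDH 8 h 16.770
ΔCt(0 h) = 31.810 − 16.215 = 15.595
ΔCt(8 h) = 30.175 − 16.770 = 13.405
ΔΔCt = 13.405 − 15.595 = -2.190
Fold change = 2^(−(-2.190)) = 2^2.190 = 4.5631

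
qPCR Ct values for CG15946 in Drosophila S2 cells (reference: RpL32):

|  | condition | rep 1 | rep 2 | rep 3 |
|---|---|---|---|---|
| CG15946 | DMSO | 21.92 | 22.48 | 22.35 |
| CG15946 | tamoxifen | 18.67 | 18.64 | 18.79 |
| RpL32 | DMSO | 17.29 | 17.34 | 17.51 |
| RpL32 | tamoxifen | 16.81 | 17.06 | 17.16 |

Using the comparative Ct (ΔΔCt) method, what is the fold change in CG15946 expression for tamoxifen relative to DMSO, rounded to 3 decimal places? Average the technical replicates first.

Mean Ct: CG15946 DMSO 22.250; CG15946 tamoxifen 18.700; RpL32 DMSO 17.380; RpL32 tamoxifen 17.010
ΔCt(DMSO) = 22.250 − 17.380 = 4.870
ΔCt(tamoxifen) = 18.700 − 17.010 = 1.690
ΔΔCt = 1.690 − 4.870 = -3.180
Fold change = 2^(−(-3.180)) = 2^3.180 = 9.0631

9.063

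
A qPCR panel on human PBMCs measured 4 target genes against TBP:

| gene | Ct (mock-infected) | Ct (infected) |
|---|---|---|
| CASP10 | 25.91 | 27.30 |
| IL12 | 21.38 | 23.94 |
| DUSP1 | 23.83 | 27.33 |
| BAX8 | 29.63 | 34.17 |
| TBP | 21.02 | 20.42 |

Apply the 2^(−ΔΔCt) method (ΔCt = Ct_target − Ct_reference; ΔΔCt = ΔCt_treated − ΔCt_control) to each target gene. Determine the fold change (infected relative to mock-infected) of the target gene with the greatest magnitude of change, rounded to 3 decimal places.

0.028

CASP10: ΔΔCt = (27.30−20.42) − (25.91−21.02) = 6.88 − 4.89 = 1.99; fold change = 2^-1.99 = 0.252
IL12: ΔΔCt = (23.94−20.42) − (21.38−21.02) = 3.52 − 0.36 = 3.16; fold change = 2^-3.16 = 0.112
DUSP1: ΔΔCt = (27.33−20.42) − (23.83−21.02) = 6.91 − 2.81 = 4.10; fold change = 2^-4.10 = 0.058
BAX8: ΔΔCt = (34.17−20.42) − (29.63−21.02) = 13.75 − 8.61 = 5.14; fold change = 2^-5.14 = 0.028
BAX8 has the largest |ΔΔCt| = 5.14.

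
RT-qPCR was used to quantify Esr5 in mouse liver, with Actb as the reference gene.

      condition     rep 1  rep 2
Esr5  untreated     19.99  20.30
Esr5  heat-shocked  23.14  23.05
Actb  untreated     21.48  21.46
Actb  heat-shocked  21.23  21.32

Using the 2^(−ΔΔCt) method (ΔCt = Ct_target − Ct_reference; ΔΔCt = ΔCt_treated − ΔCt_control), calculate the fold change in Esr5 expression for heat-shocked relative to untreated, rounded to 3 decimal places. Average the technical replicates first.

0.113

Mean Ct: Esr5 untreated 20.145; Esr5 heat-shocked 23.095; Actb untreated 21.470; Actb heat-shocked 21.275
ΔCt(untreated) = 20.145 − 21.470 = -1.325
ΔCt(heat-shocked) = 23.095 − 21.275 = 1.820
ΔΔCt = 1.820 − (-1.325) = 3.145
Fold change = 2^(−3.145) = 0.1130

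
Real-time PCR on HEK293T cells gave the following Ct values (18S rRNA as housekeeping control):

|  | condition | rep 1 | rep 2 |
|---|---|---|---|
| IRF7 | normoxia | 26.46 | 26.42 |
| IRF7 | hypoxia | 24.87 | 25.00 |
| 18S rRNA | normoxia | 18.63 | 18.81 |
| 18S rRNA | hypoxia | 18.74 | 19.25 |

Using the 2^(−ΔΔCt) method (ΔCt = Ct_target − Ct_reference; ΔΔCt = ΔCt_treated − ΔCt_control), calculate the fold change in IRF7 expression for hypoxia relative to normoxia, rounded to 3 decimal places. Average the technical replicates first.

Mean Ct: IRF7 normoxia 26.440; IRF7 hypoxia 24.935; 18S rRNA normoxia 18.720; 18S rRNA hypoxia 18.995
ΔCt(normoxia) = 26.440 − 18.720 = 7.720
ΔCt(hypoxia) = 24.935 − 18.995 = 5.940
ΔΔCt = 5.940 − 7.720 = -1.780
Fold change = 2^(−(-1.780)) = 2^1.780 = 3.4343

3.434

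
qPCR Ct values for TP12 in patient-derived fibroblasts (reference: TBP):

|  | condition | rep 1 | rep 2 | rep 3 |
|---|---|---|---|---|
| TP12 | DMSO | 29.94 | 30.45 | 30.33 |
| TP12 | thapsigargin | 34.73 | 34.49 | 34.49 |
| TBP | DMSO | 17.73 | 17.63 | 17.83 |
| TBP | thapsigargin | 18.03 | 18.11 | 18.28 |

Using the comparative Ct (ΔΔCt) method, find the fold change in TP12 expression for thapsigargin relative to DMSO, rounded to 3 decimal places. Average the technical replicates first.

0.066

Mean Ct: TP12 DMSO 30.240; TP12 thapsigargin 34.570; TBP DMSO 17.730; TBP thapsigargin 18.140
ΔCt(DMSO) = 30.240 − 17.730 = 12.510
ΔCt(thapsigargin) = 34.570 − 18.140 = 16.430
ΔΔCt = 16.430 − 12.510 = 3.920
Fold change = 2^(−3.920) = 0.0661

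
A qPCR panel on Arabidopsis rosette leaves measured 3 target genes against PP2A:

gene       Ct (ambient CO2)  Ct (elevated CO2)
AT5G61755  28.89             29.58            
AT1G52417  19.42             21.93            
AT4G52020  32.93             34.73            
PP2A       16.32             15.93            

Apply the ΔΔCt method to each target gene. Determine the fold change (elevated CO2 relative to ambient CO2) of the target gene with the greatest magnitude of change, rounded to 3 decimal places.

0.134

AT5G61755: ΔΔCt = (29.58−15.93) − (28.89−16.32) = 13.65 − 12.57 = 1.08; fold change = 2^-1.08 = 0.473
AT1G52417: ΔΔCt = (21.93−15.93) − (19.42−16.32) = 6.00 − 3.10 = 2.90; fold change = 2^-2.90 = 0.134
AT4G52020: ΔΔCt = (34.73−15.93) − (32.93−16.32) = 18.80 − 16.61 = 2.19; fold change = 2^-2.19 = 0.219
AT1G52417 has the largest |ΔΔCt| = 2.90.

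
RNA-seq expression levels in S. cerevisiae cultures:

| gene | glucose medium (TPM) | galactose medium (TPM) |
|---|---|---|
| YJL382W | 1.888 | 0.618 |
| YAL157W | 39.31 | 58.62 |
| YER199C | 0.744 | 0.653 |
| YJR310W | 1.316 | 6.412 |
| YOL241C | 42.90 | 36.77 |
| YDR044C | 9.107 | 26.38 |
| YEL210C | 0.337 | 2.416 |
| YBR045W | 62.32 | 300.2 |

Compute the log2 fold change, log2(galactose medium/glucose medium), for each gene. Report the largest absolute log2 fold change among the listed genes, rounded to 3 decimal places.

log2(0.618/1.888) = -1.611  (YJL382W)
log2(58.62/39.31) = 0.576  (YAL157W)
log2(0.653/0.744) = -0.188  (YER199C)
log2(6.412/1.316) = 2.285  (YJR310W)
log2(36.77/42.90) = -0.222  (YOL241C)
log2(26.38/9.107) = 1.534  (YDR044C)
log2(2.416/0.337) = 2.842  (YEL210C)
log2(300.2/62.32) = 2.268  (YBR045W)
The largest magnitude belongs to YEL210C.

2.842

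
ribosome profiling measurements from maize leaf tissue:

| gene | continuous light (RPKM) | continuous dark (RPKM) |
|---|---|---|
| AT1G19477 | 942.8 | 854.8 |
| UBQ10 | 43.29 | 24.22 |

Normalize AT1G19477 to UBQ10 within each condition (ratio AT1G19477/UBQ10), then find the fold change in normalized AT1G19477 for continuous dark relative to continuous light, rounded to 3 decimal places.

AT1G19477/UBQ10 (continuous light) = 942.8 / 43.29 = 21.779
AT1G19477/UBQ10 (continuous dark) = 854.8 / 24.22 = 35.293
Fold change = 35.293 / 21.779 = 1.6205

1.621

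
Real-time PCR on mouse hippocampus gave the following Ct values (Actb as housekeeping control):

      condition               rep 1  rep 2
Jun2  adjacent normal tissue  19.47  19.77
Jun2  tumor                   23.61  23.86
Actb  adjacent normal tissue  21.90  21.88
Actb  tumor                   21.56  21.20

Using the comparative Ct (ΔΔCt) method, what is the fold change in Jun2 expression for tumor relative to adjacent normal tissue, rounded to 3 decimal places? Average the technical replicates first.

Mean Ct: Jun2 adjacent normal tissue 19.620; Jun2 tumor 23.735; Actb adjacent normal tissue 21.890; Actb tumor 21.380
ΔCt(adjacent normal tissue) = 19.620 − 21.890 = -2.270
ΔCt(tumor) = 23.735 − 21.380 = 2.355
ΔΔCt = 2.355 − (-2.270) = 4.625
Fold change = 2^(−4.625) = 0.0405

0.041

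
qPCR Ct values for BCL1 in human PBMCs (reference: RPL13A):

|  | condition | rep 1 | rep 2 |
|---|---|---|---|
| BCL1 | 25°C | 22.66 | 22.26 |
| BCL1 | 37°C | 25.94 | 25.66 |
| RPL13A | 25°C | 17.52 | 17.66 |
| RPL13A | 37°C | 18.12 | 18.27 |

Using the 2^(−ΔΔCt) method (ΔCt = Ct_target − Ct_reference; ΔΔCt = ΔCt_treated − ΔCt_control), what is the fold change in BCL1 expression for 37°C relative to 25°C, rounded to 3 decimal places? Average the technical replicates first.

Mean Ct: BCL1 25°C 22.460; BCL1 37°C 25.800; RPL13A 25°C 17.590; RPL13A 37°C 18.195
ΔCt(25°C) = 22.460 − 17.590 = 4.870
ΔCt(37°C) = 25.800 − 18.195 = 7.605
ΔΔCt = 7.605 − 4.870 = 2.735
Fold change = 2^(−2.735) = 0.1502

0.150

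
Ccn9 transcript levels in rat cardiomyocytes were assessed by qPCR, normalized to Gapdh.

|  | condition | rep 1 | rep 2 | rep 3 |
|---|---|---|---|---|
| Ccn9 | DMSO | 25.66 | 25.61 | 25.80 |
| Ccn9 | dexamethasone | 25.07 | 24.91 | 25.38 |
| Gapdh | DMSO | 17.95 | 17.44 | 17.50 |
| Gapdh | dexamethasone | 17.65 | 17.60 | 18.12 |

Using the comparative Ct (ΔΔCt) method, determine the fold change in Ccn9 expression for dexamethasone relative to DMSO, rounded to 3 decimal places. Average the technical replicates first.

1.659

Mean Ct: Ccn9 DMSO 25.690; Ccn9 dexamethasone 25.120; Gapdh DMSO 17.630; Gapdh dexamethasone 17.790
ΔCt(DMSO) = 25.690 − 17.630 = 8.060
ΔCt(dexamethasone) = 25.120 − 17.790 = 7.330
ΔΔCt = 7.330 − 8.060 = -0.730
Fold change = 2^(−(-0.730)) = 2^0.730 = 1.6586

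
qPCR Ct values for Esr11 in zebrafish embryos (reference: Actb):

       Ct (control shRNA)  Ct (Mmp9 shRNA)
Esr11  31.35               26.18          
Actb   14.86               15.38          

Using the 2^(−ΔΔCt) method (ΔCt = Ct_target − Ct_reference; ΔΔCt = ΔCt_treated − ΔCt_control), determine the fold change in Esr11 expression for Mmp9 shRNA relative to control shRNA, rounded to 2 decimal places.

ΔCt(control shRNA) = 31.350 − 14.860 = 16.490
ΔCt(Mmp9 shRNA) = 26.180 − 15.380 = 10.800
ΔΔCt = 10.800 − 16.490 = -5.690
Fold change = 2^(−(-5.690)) = 2^5.690 = 51.625

51.63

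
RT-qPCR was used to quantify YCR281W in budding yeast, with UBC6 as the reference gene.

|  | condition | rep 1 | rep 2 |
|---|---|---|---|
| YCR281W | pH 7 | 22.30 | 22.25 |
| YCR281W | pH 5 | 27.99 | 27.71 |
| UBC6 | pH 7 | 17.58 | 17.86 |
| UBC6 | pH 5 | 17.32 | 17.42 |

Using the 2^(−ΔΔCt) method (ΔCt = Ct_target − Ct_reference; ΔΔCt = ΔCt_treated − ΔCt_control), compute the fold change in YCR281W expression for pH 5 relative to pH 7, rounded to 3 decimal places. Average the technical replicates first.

0.016

Mean Ct: YCR281W pH 7 22.275; YCR281W pH 5 27.850; UBC6 pH 7 17.720; UBC6 pH 5 17.370
ΔCt(pH 7) = 22.275 − 17.720 = 4.555
ΔCt(pH 5) = 27.850 − 17.370 = 10.480
ΔΔCt = 10.480 − 4.555 = 5.925
Fold change = 2^(−5.925) = 0.0165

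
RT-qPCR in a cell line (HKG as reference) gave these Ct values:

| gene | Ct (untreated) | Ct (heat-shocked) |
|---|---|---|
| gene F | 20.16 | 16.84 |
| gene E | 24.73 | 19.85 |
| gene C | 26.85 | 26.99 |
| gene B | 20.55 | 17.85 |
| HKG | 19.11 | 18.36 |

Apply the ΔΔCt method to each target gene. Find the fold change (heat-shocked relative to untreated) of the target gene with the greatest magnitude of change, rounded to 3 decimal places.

gene F: ΔΔCt = (16.84−18.36) − (20.16−19.11) = -1.52 − 1.05 = -2.57; fold change = 2^2.57 = 5.938
gene E: ΔΔCt = (19.85−18.36) − (24.73−19.11) = 1.49 − 5.62 = -4.13; fold change = 2^4.13 = 17.509
gene C: ΔΔCt = (26.99−18.36) − (26.85−19.11) = 8.63 − 7.74 = 0.89; fold change = 2^-0.89 = 0.540
gene B: ΔΔCt = (17.85−18.36) − (20.55−19.11) = -0.51 − 1.44 = -1.95; fold change = 2^1.95 = 3.864
gene E has the largest |ΔΔCt| = 4.13.

17.509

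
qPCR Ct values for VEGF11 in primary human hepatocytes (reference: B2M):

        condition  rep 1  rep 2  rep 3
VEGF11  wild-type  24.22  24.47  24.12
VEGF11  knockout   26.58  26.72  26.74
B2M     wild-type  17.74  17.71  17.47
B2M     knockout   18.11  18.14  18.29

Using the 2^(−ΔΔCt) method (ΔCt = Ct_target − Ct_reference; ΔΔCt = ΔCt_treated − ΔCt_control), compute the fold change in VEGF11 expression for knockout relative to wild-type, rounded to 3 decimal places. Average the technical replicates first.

0.274

Mean Ct: VEGF11 wild-type 24.270; VEGF11 knockout 26.680; B2M wild-type 17.640; B2M knockout 18.180
ΔCt(wild-type) = 24.270 − 17.640 = 6.630
ΔCt(knockout) = 26.680 − 18.180 = 8.500
ΔΔCt = 8.500 − 6.630 = 1.870
Fold change = 2^(−1.870) = 0.2736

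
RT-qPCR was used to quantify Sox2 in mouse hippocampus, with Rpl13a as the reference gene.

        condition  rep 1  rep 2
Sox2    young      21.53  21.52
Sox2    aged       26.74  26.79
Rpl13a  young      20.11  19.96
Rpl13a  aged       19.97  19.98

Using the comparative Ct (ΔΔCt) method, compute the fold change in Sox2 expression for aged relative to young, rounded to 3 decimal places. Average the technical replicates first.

0.025

Mean Ct: Sox2 young 21.525; Sox2 aged 26.765; Rpl13a young 20.035; Rpl13a aged 19.975
ΔCt(young) = 21.525 − 20.035 = 1.490
ΔCt(aged) = 26.765 − 19.975 = 6.790
ΔΔCt = 6.790 − 1.490 = 5.300
Fold change = 2^(−5.300) = 0.0254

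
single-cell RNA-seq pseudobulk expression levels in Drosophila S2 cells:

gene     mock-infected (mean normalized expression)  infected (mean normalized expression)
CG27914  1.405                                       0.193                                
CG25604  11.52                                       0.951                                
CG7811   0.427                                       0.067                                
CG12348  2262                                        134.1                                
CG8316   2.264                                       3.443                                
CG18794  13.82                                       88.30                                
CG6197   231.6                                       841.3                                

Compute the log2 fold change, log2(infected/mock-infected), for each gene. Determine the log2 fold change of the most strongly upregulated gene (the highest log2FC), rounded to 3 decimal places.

2.676

log2(0.193/1.405) = -2.864  (CG27914)
log2(0.951/11.52) = -3.599  (CG25604)
log2(0.067/0.427) = -2.672  (CG7811)
log2(134.1/2262) = -4.076  (CG12348)
log2(3.443/2.264) = 0.605  (CG8316)
log2(88.30/13.82) = 2.676  (CG18794)
log2(841.3/231.6) = 1.861  (CG6197)
CG18794 is most strongly upregulated.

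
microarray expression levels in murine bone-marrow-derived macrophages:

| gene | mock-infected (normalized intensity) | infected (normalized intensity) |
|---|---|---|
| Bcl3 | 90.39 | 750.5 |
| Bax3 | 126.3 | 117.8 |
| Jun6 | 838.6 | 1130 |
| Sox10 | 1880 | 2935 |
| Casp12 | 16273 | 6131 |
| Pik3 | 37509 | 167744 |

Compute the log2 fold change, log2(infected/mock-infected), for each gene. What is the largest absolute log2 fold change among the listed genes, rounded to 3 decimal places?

3.054

log2(750.5/90.39) = 3.054  (Bcl3)
log2(117.8/126.3) = -0.101  (Bax3)
log2(1130/838.6) = 0.430  (Jun6)
log2(2935/1880) = 0.643  (Sox10)
log2(6131/16273) = -1.408  (Casp12)
log2(167744/37509) = 2.161  (Pik3)
The largest magnitude belongs to Bcl3.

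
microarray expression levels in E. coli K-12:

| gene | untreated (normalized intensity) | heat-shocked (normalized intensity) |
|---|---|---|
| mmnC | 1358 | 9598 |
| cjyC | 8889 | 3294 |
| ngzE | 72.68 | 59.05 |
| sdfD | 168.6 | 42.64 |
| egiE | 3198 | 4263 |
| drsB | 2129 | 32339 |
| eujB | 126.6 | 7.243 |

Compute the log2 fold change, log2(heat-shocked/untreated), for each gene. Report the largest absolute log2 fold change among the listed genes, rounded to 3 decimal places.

log2(9598/1358) = 2.821  (mmnC)
log2(3294/8889) = -1.432  (cjyC)
log2(59.05/72.68) = -0.300  (ngzE)
log2(42.64/168.6) = -1.983  (sdfD)
log2(4263/3198) = 0.415  (egiE)
log2(32339/2129) = 3.925  (drsB)
log2(7.243/126.6) = -4.128  (eujB)
The largest magnitude belongs to eujB.

4.128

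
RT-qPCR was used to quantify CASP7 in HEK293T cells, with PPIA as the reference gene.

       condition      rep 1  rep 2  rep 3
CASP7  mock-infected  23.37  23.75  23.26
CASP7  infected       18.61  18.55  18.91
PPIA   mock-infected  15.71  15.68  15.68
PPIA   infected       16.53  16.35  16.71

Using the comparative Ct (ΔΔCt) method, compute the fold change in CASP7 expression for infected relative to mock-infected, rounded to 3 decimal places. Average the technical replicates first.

48.840

Mean Ct: CASP7 mock-infected 23.460; CASP7 infected 18.690; PPIA mock-infected 15.690; PPIA infected 16.530
ΔCt(mock-infected) = 23.460 − 15.690 = 7.770
ΔCt(infected) = 18.690 − 16.530 = 2.160
ΔΔCt = 2.160 − 7.770 = -5.610
Fold change = 2^(−(-5.610)) = 2^5.610 = 48.8403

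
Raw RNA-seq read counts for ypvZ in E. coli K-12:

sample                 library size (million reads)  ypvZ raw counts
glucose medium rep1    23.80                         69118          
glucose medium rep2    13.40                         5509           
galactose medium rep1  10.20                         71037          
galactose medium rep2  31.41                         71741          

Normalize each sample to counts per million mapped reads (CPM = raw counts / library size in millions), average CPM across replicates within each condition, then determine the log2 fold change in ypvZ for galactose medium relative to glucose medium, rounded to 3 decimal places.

CPM(glucose medium rep1) = 69118 / 23.80 = 2904.1176
CPM(glucose medium rep2) = 5509 / 13.40 = 411.1194
CPM(galactose medium rep1) = 71037 / 10.20 = 6964.4118
CPM(galactose medium rep2) = 71741 / 31.41 = 2284.0178
mean CPM(glucose medium) = 1657.6185; mean CPM(galactose medium) = 4624.2148
Fold change = 4624.2148 / 1657.6185 = 2.78967
log2(2.78967) = 1.4801

1.480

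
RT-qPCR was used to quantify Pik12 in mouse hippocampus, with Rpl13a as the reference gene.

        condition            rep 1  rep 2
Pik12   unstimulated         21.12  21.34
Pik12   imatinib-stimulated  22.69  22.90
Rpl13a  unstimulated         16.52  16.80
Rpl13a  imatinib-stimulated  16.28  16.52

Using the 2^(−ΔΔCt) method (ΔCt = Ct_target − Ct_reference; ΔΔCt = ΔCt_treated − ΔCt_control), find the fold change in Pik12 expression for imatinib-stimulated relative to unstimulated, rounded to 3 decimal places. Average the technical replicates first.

Mean Ct: Pik12 unstimulated 21.230; Pik12 imatinib-stimulated 22.795; Rpl13a unstimulated 16.660; Rpl13a imatinib-stimulated 16.400
ΔCt(unstimulated) = 21.230 − 16.660 = 4.570
ΔCt(imatinib-stimulated) = 22.795 − 16.400 = 6.395
ΔΔCt = 6.395 − 4.570 = 1.825
Fold change = 2^(−1.825) = 0.2822

0.282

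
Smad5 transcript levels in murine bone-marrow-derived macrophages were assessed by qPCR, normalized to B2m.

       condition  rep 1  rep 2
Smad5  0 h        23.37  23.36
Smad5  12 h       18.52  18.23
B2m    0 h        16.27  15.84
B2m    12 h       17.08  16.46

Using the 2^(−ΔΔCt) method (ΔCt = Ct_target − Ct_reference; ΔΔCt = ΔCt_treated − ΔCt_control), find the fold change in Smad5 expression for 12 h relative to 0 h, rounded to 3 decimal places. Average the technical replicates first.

52.165

Mean Ct: Smad5 0 h 23.365; Smad5 12 h 18.375; B2m 0 h 16.055; B2m 12 h 16.770
ΔCt(0 h) = 23.365 − 16.055 = 7.310
ΔCt(12 h) = 18.375 − 16.770 = 1.605
ΔΔCt = 1.605 − 7.310 = -5.705
Fold change = 2^(−(-5.705)) = 2^5.705 = 52.1646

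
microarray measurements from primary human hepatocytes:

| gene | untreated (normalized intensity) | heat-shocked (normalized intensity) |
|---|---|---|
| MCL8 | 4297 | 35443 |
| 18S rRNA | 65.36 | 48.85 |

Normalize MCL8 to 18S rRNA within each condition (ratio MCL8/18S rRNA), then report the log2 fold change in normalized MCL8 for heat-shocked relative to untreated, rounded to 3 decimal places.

MCL8/18S rRNA (untreated) = 4297 / 65.36 = 65.744
MCL8/18S rRNA (heat-shocked) = 35443 / 48.85 = 725.55
Fold change = 725.55 / 65.744 = 11.0360
log2(11.0360) = 3.4641

3.464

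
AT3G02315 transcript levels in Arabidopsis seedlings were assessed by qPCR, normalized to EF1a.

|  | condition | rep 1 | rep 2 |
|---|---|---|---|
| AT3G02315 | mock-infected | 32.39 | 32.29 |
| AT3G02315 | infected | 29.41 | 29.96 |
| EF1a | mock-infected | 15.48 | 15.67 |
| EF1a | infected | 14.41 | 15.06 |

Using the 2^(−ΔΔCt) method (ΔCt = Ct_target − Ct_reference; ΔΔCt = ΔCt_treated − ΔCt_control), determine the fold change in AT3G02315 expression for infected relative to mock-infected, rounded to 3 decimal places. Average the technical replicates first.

3.519

Mean Ct: AT3G02315 mock-infected 32.340; AT3G02315 infected 29.685; EF1a mock-infected 15.575; EF1a infected 14.735
ΔCt(mock-infected) = 32.340 − 15.575 = 16.765
ΔCt(infected) = 29.685 − 14.735 = 14.950
ΔΔCt = 14.950 − 16.765 = -1.815
Fold change = 2^(−(-1.815)) = 2^1.815 = 3.5186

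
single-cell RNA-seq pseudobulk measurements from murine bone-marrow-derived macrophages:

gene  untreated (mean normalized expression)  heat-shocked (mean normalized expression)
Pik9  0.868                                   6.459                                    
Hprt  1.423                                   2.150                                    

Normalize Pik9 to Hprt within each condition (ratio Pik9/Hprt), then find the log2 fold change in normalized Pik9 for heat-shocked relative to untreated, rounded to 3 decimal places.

Pik9/Hprt (untreated) = 0.868 / 1.423 = 0.60998
Pik9/Hprt (heat-shocked) = 6.459 / 2.150 = 3.0042
Fold change = 3.0042 / 0.60998 = 4.9251
log2(4.9251) = 2.3001

2.300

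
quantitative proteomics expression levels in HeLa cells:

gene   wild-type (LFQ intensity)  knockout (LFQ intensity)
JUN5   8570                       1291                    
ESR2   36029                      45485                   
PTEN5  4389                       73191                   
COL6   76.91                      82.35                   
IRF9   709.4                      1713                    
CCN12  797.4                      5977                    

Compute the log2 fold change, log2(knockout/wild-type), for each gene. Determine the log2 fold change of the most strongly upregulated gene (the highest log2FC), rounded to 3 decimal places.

log2(1291/8570) = -2.731  (JUN5)
log2(45485/36029) = 0.336  (ESR2)
log2(73191/4389) = 4.060  (PTEN5)
log2(82.35/76.91) = 0.099  (COL6)
log2(1713/709.4) = 1.272  (IRF9)
log2(5977/797.4) = 2.906  (CCN12)
PTEN5 is most strongly upregulated.

4.060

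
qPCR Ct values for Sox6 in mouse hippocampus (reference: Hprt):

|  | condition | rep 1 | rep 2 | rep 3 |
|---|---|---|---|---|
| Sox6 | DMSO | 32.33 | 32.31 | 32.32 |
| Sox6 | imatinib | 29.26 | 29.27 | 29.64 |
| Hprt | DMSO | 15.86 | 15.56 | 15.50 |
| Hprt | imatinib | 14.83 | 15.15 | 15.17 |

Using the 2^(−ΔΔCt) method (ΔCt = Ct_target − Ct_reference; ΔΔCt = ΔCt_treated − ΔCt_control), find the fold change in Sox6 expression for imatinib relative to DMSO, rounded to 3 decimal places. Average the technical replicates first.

5.063

Mean Ct: Sox6 DMSO 32.320; Sox6 imatinib 29.390; Hprt DMSO 15.640; Hprt imatinib 15.050
ΔCt(DMSO) = 32.320 − 15.640 = 16.680
ΔCt(imatinib) = 29.390 − 15.050 = 14.340
ΔΔCt = 14.340 − 16.680 = -2.340
Fold change = 2^(−(-2.340)) = 2^2.340 = 5.0630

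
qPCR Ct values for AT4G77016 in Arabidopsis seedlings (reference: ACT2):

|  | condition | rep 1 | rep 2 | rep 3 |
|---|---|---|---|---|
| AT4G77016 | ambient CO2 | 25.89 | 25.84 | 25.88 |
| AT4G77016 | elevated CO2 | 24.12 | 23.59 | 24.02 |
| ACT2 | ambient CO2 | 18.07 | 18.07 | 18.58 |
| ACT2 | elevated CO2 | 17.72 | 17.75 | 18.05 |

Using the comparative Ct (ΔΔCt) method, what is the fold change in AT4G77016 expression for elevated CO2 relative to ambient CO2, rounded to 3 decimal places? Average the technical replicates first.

2.949

Mean Ct: AT4G77016 ambient CO2 25.870; AT4G77016 elevated CO2 23.910; ACT2 ambient CO2 18.240; ACT2 elevated CO2 17.840
ΔCt(ambient CO2) = 25.870 − 18.240 = 7.630
ΔCt(elevated CO2) = 23.910 − 17.840 = 6.070
ΔΔCt = 6.070 − 7.630 = -1.560
Fold change = 2^(−(-1.560)) = 2^1.560 = 2.9485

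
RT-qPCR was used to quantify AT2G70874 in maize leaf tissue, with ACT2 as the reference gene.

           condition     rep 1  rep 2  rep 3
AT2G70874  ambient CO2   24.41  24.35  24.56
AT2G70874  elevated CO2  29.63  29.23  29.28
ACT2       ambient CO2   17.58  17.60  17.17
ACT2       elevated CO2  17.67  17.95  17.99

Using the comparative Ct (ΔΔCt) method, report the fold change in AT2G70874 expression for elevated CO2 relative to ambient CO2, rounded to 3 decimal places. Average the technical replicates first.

0.044

Mean Ct: AT2G70874 ambient CO2 24.440; AT2G70874 elevated CO2 29.380; ACT2 ambient CO2 17.450; ACT2 elevated CO2 17.870
ΔCt(ambient CO2) = 24.440 − 17.450 = 6.990
ΔCt(elevated CO2) = 29.380 − 17.870 = 11.510
ΔΔCt = 11.510 − 6.990 = 4.520
Fold change = 2^(−4.520) = 0.0436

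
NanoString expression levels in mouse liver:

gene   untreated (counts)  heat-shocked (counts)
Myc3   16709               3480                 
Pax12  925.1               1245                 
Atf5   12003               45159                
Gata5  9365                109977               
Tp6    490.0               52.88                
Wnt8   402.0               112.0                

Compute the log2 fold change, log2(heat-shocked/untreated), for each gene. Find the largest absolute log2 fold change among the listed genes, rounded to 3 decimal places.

log2(3480/16709) = -2.263  (Myc3)
log2(1245/925.1) = 0.428  (Pax12)
log2(45159/12003) = 1.912  (Atf5)
log2(109977/9365) = 3.554  (Gata5)
log2(52.88/490.0) = -3.212  (Tp6)
log2(112.0/402.0) = -1.844  (Wnt8)
The largest magnitude belongs to Gata5.

3.554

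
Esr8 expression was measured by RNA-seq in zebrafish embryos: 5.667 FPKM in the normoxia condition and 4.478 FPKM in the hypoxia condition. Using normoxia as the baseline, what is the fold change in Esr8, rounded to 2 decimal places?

0.79

Fold change = 4.478 / 5.667 = 0.790
Esr8 is downregulated.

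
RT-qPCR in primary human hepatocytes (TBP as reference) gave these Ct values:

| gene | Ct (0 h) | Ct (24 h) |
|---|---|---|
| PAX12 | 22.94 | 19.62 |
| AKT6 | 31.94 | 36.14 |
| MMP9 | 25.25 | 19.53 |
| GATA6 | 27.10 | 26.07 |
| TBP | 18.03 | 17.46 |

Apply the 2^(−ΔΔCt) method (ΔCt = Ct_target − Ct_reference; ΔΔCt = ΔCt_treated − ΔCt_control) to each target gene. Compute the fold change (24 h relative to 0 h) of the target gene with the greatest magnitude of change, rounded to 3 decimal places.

PAX12: ΔΔCt = (19.62−17.46) − (22.94−18.03) = 2.16 − 4.91 = -2.75; fold change = 2^2.75 = 6.727
AKT6: ΔΔCt = (36.14−17.46) − (31.94−18.03) = 18.68 − 13.91 = 4.77; fold change = 2^-4.77 = 0.037
MMP9: ΔΔCt = (19.53−17.46) − (25.25−18.03) = 2.07 − 7.22 = -5.15; fold change = 2^5.15 = 35.506
GATA6: ΔΔCt = (26.07−17.46) − (27.10−18.03) = 8.61 − 9.07 = -0.46; fold change = 2^0.46 = 1.376
MMP9 has the largest |ΔΔCt| = 5.15.

35.506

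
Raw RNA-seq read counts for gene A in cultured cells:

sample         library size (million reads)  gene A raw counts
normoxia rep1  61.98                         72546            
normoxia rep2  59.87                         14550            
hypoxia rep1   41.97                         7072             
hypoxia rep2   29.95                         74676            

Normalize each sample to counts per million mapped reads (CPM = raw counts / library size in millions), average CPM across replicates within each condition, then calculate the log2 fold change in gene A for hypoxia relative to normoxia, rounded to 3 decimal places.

0.913

CPM(normoxia rep1) = 72546 / 61.98 = 1170.4743
CPM(normoxia rep2) = 14550 / 59.87 = 243.0266
CPM(hypoxia rep1) = 7072 / 41.97 = 168.5013
CPM(hypoxia rep2) = 74676 / 29.95 = 2493.3556
mean CPM(normoxia) = 706.7505; mean CPM(hypoxia) = 1330.9285
Fold change = 1330.9285 / 706.7505 = 1.88317
log2(1.88317) = 0.9132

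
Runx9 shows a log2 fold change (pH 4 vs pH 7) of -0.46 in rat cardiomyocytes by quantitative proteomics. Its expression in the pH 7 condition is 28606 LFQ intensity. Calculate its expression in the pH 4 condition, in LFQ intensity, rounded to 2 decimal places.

20796.17

Fold change = 2^(-0.46) = 0.7270
pH 4 expression = 28606 × 0.7270 = 20796.17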